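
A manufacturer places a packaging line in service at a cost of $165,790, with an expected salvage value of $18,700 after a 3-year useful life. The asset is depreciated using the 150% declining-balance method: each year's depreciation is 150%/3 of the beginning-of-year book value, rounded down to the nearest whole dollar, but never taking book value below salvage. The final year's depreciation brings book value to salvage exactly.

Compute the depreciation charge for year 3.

$22,748

Depreciable base = $165,790 − $18,700 = $147,090.
Year 1: ⌊$165,790 × 150%/3⌋ = $82,895. Book value $82,895.
Year 2: ⌊$82,895 × 150%/3⌋ = $41,447. Book value $41,448.
Year 3 (final): $41,448 − $18,700 = $22,748. Book value $18,700.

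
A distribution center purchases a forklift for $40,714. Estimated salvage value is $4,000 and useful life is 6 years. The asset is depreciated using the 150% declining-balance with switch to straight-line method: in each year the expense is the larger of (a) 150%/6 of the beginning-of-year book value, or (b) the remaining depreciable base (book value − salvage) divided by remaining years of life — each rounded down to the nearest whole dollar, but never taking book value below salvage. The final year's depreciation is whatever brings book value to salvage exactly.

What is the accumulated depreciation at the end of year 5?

$32,321

Depreciable base = $40,714 − $4,000 = $36,714.
Year 1: DB = ⌊$40,714 × 150%/6⌋ = $10,178; SL = ⌊$36,714/6⌋ = $6,119 → take DB $10,178. Book value $30,536.
Year 2: DB = ⌊$30,536 × 150%/6⌋ = $7,634; SL = ⌊$26,536/5⌋ = $5,307 → take DB $7,634. Book value $22,902.
Year 3: DB = ⌊$22,902 × 150%/6⌋ = $5,725; SL = ⌊$18,902/4⌋ = $4,725 → take DB $5,725. Book value $17,177.
Year 4: DB = ⌊$17,177 × 150%/6⌋ = $4,294; SL = ⌊$13,177/3⌋ = $4,392 → take SL $4,392. Book value $12,785.
Year 5: DB = ⌊$12,785 × 150%/6⌋ = $3,196; SL = ⌊$8,785/2⌋ = $4,392 → take SL $4,392. Book value $8,393.
Accumulated through year 5 = $40,714 − $8,393 = $32,321.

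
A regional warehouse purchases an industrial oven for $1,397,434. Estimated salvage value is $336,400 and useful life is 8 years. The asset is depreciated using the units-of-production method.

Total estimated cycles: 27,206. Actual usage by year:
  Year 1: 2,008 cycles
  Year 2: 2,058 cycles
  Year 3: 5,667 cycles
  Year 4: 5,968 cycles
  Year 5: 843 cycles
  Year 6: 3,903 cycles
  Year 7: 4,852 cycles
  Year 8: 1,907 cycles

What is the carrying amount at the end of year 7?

Depreciable base = $1,397,434 − $336,400 = $1,061,034.
Rate = $1,061,034 / 27,206 cycles = $39 per cycle.
Year 1: 2,008 × $39 = $78,312. Book value $1,319,122.
Year 2: 2,058 × $39 = $80,262. Book value $1,238,860.
Year 3: 5,667 × $39 = $221,013. Book value $1,017,847.
Year 4: 5,968 × $39 = $232,752. Book value $785,095.
Year 5: 843 × $39 = $32,877. Book value $752,218.
Year 6: 3,903 × $39 = $152,217. Book value $600,001.
Year 7: 4,852 × $39 = $189,228. Book value $410,773.

$410,773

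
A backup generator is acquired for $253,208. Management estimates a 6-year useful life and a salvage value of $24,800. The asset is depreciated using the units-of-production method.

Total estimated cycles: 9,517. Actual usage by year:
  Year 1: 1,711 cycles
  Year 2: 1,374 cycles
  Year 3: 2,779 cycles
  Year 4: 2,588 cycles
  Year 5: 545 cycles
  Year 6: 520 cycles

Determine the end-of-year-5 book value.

Depreciable base = $253,208 − $24,800 = $228,408.
Rate = $228,408 / 9,517 cycles = $24 per cycle.
Year 1: 1,711 × $24 = $41,064. Book value $212,144.
Year 2: 1,374 × $24 = $32,976. Book value $179,168.
Year 3: 2,779 × $24 = $66,696. Book value $112,472.
Year 4: 2,588 × $24 = $62,112. Book value $50,360.
Year 5: 545 × $24 = $13,080. Book value $37,280.

$37,280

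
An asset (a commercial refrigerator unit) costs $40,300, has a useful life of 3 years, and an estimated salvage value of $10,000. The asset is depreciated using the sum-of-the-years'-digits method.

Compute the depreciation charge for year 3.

$5,050

Depreciable base = $40,300 − $10,000 = $30,300.
Sum of the years' digits = 3+2+1 = 6.
Year 1: $30,300 × 3/6 = $15,150. Book value $25,150.
Year 2: $30,300 × 2/6 = $10,100. Book value $15,050.
Year 3: $30,300 × 1/6 = $5,050. Book value $10,000.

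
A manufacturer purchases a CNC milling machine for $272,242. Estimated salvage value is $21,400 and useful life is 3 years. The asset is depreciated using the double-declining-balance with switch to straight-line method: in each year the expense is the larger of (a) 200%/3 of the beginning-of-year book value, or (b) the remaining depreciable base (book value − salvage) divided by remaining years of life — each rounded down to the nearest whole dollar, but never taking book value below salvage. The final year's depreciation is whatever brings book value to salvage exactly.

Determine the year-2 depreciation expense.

$60,498

Depreciable base = $272,242 − $21,400 = $250,842.
Year 1: DB = ⌊$272,242 × 200%/3⌋ = $181,494; SL = ⌊$250,842/3⌋ = $83,614 → take DB $181,494. Book value $90,748.
Year 2: DB = ⌊$90,748 × 200%/3⌋ = $60,498; SL = ⌊$69,348/2⌋ = $34,674 → take DB $60,498. Book value $30,250.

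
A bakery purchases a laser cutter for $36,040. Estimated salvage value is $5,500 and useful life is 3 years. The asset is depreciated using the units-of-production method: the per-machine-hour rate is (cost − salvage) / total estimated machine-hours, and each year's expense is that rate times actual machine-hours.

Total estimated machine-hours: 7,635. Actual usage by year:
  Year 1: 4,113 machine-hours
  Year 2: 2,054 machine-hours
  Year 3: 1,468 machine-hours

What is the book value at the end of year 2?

Depreciable base = $36,040 − $5,500 = $30,540.
Rate = $30,540 / 7,635 machine-hours = $4 per machine-hour.
Year 1: 4,113 × $4 = $16,452. Book value $19,588.
Year 2: 2,054 × $4 = $8,216. Book value $11,372.

$11,372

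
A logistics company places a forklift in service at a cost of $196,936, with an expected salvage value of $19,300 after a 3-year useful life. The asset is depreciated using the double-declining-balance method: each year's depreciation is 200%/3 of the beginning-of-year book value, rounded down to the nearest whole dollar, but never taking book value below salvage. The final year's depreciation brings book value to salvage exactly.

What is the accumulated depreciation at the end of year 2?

$175,054

Depreciable base = $196,936 − $19,300 = $177,636.
Year 1: ⌊$196,936 × 200%/3⌋ = $131,290. Book value $65,646.
Year 2: ⌊$65,646 × 200%/3⌋ = $43,764. Book value $21,882.
Accumulated through year 2 = $196,936 − $21,882 = $175,054.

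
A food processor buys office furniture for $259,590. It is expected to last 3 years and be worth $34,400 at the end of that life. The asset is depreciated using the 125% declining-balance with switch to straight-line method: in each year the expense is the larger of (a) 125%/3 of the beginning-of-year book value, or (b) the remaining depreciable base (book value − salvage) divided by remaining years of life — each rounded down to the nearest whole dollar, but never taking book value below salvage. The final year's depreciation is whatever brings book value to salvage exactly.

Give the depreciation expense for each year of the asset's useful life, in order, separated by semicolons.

Depreciable base = $259,590 − $34,400 = $225,190.
Year 1: DB = ⌊$259,590 × 125%/3⌋ = $108,162; SL = ⌊$225,190/3⌋ = $75,063 → take DB $108,162. Book value $151,428.
Year 2: DB = ⌊$151,428 × 125%/3⌋ = $63,095; SL = ⌊$117,028/2⌋ = $58,514 → take DB $63,095. Book value $88,333.
Year 3 (final): $88,333 − $34,400 = $53,933. Book value $34,400.

$108,162; $63,095; $53,933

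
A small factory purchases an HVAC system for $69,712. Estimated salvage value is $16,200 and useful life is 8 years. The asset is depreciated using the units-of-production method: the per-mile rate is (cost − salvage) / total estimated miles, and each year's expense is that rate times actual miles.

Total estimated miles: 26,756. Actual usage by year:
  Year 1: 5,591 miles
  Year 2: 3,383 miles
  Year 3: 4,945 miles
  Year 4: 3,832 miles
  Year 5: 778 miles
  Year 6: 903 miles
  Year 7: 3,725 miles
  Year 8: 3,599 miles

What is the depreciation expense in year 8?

$7,198

Depreciable base = $69,712 − $16,200 = $53,512.
Rate = $53,512 / 26,756 miles = $2 per mile.
Year 1: 5,591 × $2 = $11,182. Book value $58,530.
Year 2: 3,383 × $2 = $6,766. Book value $51,764.
Year 3: 4,945 × $2 = $9,890. Book value $41,874.
Year 4: 3,832 × $2 = $7,664. Book value $34,210.
Year 5: 778 × $2 = $1,556. Book value $32,654.
Year 6: 903 × $2 = $1,806. Book value $30,848.
Year 7: 3,725 × $2 = $7,450. Book value $23,398.
Year 8: 3,599 × $2 = $7,198. Book value $16,200.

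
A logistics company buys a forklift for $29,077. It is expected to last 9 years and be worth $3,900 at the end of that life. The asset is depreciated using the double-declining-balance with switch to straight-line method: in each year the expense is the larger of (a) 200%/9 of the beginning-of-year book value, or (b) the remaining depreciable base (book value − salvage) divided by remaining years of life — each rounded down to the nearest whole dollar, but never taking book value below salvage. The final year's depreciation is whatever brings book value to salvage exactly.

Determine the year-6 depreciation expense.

$1,839

Depreciable base = $29,077 − $3,900 = $25,177.
Year 1: DB = ⌊$29,077 × 200%/9⌋ = $6,461; SL = ⌊$25,177/9⌋ = $2,797 → take DB $6,461. Book value $22,616.
Year 2: DB = ⌊$22,616 × 200%/9⌋ = $5,025; SL = ⌊$18,716/8⌋ = $2,339 → take DB $5,025. Book value $17,591.
Year 3: DB = ⌊$17,591 × 200%/9⌋ = $3,909; SL = ⌊$13,691/7⌋ = $1,955 → take DB $3,909. Book value $13,682.
Year 4: DB = ⌊$13,682 × 200%/9⌋ = $3,040; SL = ⌊$9,782/6⌋ = $1,630 → take DB $3,040. Book value $10,642.
Year 5: DB = ⌊$10,642 × 200%/9⌋ = $2,364; SL = ⌊$6,742/5⌋ = $1,348 → take DB $2,364. Book value $8,278.
Year 6: DB = ⌊$8,278 × 200%/9⌋ = $1,839; SL = ⌊$4,378/4⌋ = $1,094 → take DB $1,839. Book value $6,439.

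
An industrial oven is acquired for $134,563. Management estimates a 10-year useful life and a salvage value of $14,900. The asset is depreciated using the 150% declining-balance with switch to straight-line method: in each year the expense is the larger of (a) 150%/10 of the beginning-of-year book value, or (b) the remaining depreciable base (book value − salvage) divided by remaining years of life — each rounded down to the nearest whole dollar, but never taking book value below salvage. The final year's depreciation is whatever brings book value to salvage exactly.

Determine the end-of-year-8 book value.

$32,824

Depreciable base = $134,563 − $14,900 = $119,663.
Year 1: DB = ⌊$134,563 × 150%/10⌋ = $20,184; SL = ⌊$119,663/10⌋ = $11,966 → take DB $20,184. Book value $114,379.
Year 2: DB = ⌊$114,379 × 150%/10⌋ = $17,156; SL = ⌊$99,479/9⌋ = $11,053 → take DB $17,156. Book value $97,223.
Year 3: DB = ⌊$97,223 × 150%/10⌋ = $14,583; SL = ⌊$82,323/8⌋ = $10,290 → take DB $14,583. Book value $82,640.
Year 4: DB = ⌊$82,640 × 150%/10⌋ = $12,396; SL = ⌊$67,740/7⌋ = $9,677 → take DB $12,396. Book value $70,244.
Year 5: DB = ⌊$70,244 × 150%/10⌋ = $10,536; SL = ⌊$55,344/6⌋ = $9,224 → take DB $10,536. Book value $59,708.
Year 6: DB = ⌊$59,708 × 150%/10⌋ = $8,956; SL = ⌊$44,808/5⌋ = $8,961 → take SL $8,961. Book value $50,747.
Year 7: DB = ⌊$50,747 × 150%/10⌋ = $7,612; SL = ⌊$35,847/4⌋ = $8,961 → take SL $8,961. Book value $41,786.
Year 8: DB = ⌊$41,786 × 150%/10⌋ = $6,267; SL = ⌊$26,886/3⌋ = $8,962 → take SL $8,962. Book value $32,824.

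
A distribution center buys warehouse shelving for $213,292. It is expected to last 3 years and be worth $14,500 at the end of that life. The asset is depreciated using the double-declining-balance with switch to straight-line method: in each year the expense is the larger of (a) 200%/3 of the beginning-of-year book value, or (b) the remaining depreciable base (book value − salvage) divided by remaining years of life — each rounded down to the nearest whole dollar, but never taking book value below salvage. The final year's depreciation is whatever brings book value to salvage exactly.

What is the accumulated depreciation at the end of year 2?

$189,592

Depreciable base = $213,292 − $14,500 = $198,792.
Year 1: DB = ⌊$213,292 × 200%/3⌋ = $142,194; SL = ⌊$198,792/3⌋ = $66,264 → take DB $142,194. Book value $71,098.
Year 2: DB = ⌊$71,098 × 200%/3⌋ = $47,398; SL = ⌊$56,598/2⌋ = $28,299 → take DB $47,398. Book value $23,700.
Accumulated through year 2 = $213,292 − $23,700 = $189,592.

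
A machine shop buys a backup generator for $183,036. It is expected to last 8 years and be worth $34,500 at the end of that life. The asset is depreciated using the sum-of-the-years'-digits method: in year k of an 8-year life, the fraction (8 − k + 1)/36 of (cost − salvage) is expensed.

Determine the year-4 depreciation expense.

Depreciable base = $183,036 − $34,500 = $148,536.
Sum of the years' digits = 8+7+6+5+4+3+2+1 = 36.
Year 1: $148,536 × 8/36 = $33,008. Book value $150,028.
Year 2: $148,536 × 7/36 = $28,882. Book value $121,146.
Year 3: $148,536 × 6/36 = $24,756. Book value $96,390.
Year 4: $148,536 × 5/36 = $20,630. Book value $75,760.

$20,630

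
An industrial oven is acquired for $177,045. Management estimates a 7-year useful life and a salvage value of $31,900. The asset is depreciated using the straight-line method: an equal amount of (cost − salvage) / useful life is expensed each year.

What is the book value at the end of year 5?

Depreciable base = $177,045 − $31,900 = $145,145.
Annual expense = $145,145 / 7 = $20,735.
End of year 1: book value $156,310.
End of year 2: book value $135,575.
End of year 3: book value $114,840.
End of year 4: book value $94,105.
End of year 5: book value $73,370.

$73,370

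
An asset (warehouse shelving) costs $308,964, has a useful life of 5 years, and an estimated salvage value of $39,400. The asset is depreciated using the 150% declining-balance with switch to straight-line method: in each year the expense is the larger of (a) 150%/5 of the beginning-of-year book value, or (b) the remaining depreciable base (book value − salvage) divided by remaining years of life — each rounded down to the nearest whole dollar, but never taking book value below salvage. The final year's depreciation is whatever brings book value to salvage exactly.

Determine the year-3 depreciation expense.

$45,417

Depreciable base = $308,964 − $39,400 = $269,564.
Year 1: DB = ⌊$308,964 × 150%/5⌋ = $92,689; SL = ⌊$269,564/5⌋ = $53,912 → take DB $92,689. Book value $216,275.
Year 2: DB = ⌊$216,275 × 150%/5⌋ = $64,882; SL = ⌊$176,875/4⌋ = $44,218 → take DB $64,882. Book value $151,393.
Year 3: DB = ⌊$151,393 × 150%/5⌋ = $45,417; SL = ⌊$111,993/3⌋ = $37,331 → take DB $45,417. Book value $105,976.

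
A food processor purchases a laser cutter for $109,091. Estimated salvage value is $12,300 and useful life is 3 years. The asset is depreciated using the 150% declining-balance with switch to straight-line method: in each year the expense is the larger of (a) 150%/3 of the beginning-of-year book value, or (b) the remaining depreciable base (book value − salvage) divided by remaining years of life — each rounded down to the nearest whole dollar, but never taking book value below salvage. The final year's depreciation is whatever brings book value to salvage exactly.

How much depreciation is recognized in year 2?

$27,273

Depreciable base = $109,091 − $12,300 = $96,791.
Year 1: DB = ⌊$109,091 × 150%/3⌋ = $54,545; SL = ⌊$96,791/3⌋ = $32,263 → take DB $54,545. Book value $54,546.
Year 2: DB = ⌊$54,546 × 150%/3⌋ = $27,273; SL = ⌊$42,246/2⌋ = $21,123 → take DB $27,273. Book value $27,273.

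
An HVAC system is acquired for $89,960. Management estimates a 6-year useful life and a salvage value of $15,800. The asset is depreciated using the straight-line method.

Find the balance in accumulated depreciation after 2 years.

Depreciable base = $89,960 − $15,800 = $74,160.
Annual expense = $74,160 / 6 = $12,360.
End of year 1: book value $77,600.
End of year 2: book value $65,240.
Accumulated through year 2 = $89,960 − $65,240 = $24,720.

$24,720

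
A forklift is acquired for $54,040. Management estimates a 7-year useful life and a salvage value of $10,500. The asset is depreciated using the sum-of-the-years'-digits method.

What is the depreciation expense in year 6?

$3,110

Depreciable base = $54,040 − $10,500 = $43,540.
Sum of the years' digits = 7+6+5+4+3+2+1 = 28.
Year 1: $43,540 × 7/28 = $10,885. Book value $43,155.
Year 2: $43,540 × 6/28 = $9,330. Book value $33,825.
Year 3: $43,540 × 5/28 = $7,775. Book value $26,050.
Year 4: $43,540 × 4/28 = $6,220. Book value $19,830.
Year 5: $43,540 × 3/28 = $4,665. Book value $15,165.
Year 6: $43,540 × 2/28 = $3,110. Book value $12,055.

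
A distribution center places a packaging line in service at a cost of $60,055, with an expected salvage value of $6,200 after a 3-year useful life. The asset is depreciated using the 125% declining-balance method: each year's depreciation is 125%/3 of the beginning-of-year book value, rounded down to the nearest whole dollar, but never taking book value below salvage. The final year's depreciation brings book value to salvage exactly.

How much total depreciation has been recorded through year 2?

Depreciable base = $60,055 − $6,200 = $53,855.
Year 1: ⌊$60,055 × 125%/3⌋ = $25,022. Book value $35,033.
Year 2: ⌊$35,033 × 125%/3⌋ = $14,597. Book value $20,436.
Accumulated through year 2 = $60,055 − $20,436 = $39,619.

$39,619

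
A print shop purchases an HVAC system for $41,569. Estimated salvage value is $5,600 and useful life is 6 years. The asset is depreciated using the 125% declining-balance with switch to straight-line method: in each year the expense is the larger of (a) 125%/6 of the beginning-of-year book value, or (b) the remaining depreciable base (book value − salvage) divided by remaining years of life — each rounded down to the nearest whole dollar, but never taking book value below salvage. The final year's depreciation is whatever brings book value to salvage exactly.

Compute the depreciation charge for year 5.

Depreciable base = $41,569 − $5,600 = $35,969.
Year 1: DB = ⌊$41,569 × 125%/6⌋ = $8,660; SL = ⌊$35,969/6⌋ = $5,994 → take DB $8,660. Book value $32,909.
Year 2: DB = ⌊$32,909 × 125%/6⌋ = $6,856; SL = ⌊$27,309/5⌋ = $5,461 → take DB $6,856. Book value $26,053.
Year 3: DB = ⌊$26,053 × 125%/6⌋ = $5,427; SL = ⌊$20,453/4⌋ = $5,113 → take DB $5,427. Book value $20,626.
Year 4: DB = ⌊$20,626 × 125%/6⌋ = $4,297; SL = ⌊$15,026/3⌋ = $5,008 → take SL $5,008. Book value $15,618.
Year 5: DB = ⌊$15,618 × 125%/6⌋ = $3,253; SL = ⌊$10,018/2⌋ = $5,009 → take SL $5,009. Book value $10,609.

$5,009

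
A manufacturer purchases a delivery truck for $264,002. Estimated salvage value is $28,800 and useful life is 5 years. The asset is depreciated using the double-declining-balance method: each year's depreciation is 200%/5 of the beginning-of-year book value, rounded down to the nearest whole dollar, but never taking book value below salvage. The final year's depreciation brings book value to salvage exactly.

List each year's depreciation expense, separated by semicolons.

Depreciable base = $264,002 − $28,800 = $235,202.
Year 1: ⌊$264,002 × 200%/5⌋ = $105,600. Book value $158,402.
Year 2: ⌊$158,402 × 200%/5⌋ = $63,360. Book value $95,042.
Year 3: ⌊$95,042 × 200%/5⌋ = $38,016. Book value $57,026.
Year 4: ⌊$57,026 × 200%/5⌋ = $22,810. Book value $34,216.
Year 5 (final): $34,216 − $28,800 = $5,416. Book value $28,800.

$105,600; $63,360; $38,016; $22,810; $5,416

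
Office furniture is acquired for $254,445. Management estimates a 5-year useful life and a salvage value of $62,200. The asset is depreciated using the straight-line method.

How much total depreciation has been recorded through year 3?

Depreciable base = $254,445 − $62,200 = $192,245.
Annual expense = $192,245 / 5 = $38,449.
End of year 1: book value $215,996.
End of year 2: book value $177,547.
End of year 3: book value $139,098.
Accumulated through year 3 = $254,445 − $139,098 = $115,347.

$115,347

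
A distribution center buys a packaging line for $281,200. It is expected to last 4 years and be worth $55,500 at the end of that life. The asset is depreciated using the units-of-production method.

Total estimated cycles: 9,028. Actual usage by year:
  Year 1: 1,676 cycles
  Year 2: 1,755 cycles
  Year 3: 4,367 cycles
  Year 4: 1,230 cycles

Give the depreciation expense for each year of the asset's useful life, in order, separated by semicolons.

$41,900; $43,875; $109,175; $30,750

Depreciable base = $281,200 − $55,500 = $225,700.
Rate = $225,700 / 9,028 cycles = $25 per cycle.
Year 1: 1,676 × $25 = $41,900. Book value $239,300.
Year 2: 1,755 × $25 = $43,875. Book value $195,425.
Year 3: 4,367 × $25 = $109,175. Book value $86,250.
Year 4: 1,230 × $25 = $30,750. Book value $55,500.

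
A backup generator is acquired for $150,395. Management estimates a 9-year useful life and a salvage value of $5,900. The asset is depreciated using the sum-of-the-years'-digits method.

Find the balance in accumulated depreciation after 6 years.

Depreciable base = $150,395 − $5,900 = $144,495.
Sum of the years' digits = 9+8+7+6+5+4+3+2+1 = 45.
Year 1: $144,495 × 9/45 = $28,899. Book value $121,496.
Year 2: $144,495 × 8/45 = $25,688. Book value $95,808.
Year 3: $144,495 × 7/45 = $22,477. Book value $73,331.
Year 4: $144,495 × 6/45 = $19,266. Book value $54,065.
Year 5: $144,495 × 5/45 = $16,055. Book value $38,010.
Year 6: $144,495 × 4/45 = $12,844. Book value $25,166.
Accumulated through year 6 = $150,395 − $25,166 = $125,229.

$125,229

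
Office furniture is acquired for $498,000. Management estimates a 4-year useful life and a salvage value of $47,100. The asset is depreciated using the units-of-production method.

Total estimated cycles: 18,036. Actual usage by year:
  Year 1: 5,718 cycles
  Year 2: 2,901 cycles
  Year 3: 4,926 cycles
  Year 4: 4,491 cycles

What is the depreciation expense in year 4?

Depreciable base = $498,000 − $47,100 = $450,900.
Rate = $450,900 / 18,036 cycles = $25 per cycle.
Year 1: 5,718 × $25 = $142,950. Book value $355,050.
Year 2: 2,901 × $25 = $72,525. Book value $282,525.
Year 3: 4,926 × $25 = $123,150. Book value $159,375.
Year 4: 4,491 × $25 = $112,275. Book value $47,100.

$112,275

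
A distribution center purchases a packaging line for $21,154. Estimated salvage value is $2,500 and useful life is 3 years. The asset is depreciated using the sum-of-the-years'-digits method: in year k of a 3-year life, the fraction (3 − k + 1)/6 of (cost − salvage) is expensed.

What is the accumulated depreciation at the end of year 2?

$15,545

Depreciable base = $21,154 − $2,500 = $18,654.
Sum of the years' digits = 3+2+1 = 6.
Year 1: $18,654 × 3/6 = $9,327. Book value $11,827.
Year 2: $18,654 × 2/6 = $6,218. Book value $5,609.
Accumulated through year 2 = $21,154 − $5,609 = $15,545.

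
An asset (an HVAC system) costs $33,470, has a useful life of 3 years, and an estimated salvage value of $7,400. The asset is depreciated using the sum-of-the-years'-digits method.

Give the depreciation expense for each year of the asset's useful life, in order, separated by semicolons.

$13,035; $8,690; $4,345

Depreciable base = $33,470 − $7,400 = $26,070.
Sum of the years' digits = 3+2+1 = 6.
Year 1: $26,070 × 3/6 = $13,035. Book value $20,435.
Year 2: $26,070 × 2/6 = $8,690. Book value $11,745.
Year 3: $26,070 × 1/6 = $4,345. Book value $7,400.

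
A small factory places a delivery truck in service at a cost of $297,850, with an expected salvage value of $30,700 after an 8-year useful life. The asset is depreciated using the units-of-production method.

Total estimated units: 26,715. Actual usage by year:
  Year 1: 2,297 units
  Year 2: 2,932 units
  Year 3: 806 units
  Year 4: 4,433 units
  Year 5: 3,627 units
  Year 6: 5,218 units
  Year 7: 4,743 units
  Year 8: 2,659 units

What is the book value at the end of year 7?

$57,290

Depreciable base = $297,850 − $30,700 = $267,150.
Rate = $267,150 / 26,715 units = $10 per unit.
Year 1: 2,297 × $10 = $22,970. Book value $274,880.
Year 2: 2,932 × $10 = $29,320. Book value $245,560.
Year 3: 806 × $10 = $8,060. Book value $237,500.
Year 4: 4,433 × $10 = $44,330. Book value $193,170.
Year 5: 3,627 × $10 = $36,270. Book value $156,900.
Year 6: 5,218 × $10 = $52,180. Book value $104,720.
Year 7: 4,743 × $10 = $47,430. Book value $57,290.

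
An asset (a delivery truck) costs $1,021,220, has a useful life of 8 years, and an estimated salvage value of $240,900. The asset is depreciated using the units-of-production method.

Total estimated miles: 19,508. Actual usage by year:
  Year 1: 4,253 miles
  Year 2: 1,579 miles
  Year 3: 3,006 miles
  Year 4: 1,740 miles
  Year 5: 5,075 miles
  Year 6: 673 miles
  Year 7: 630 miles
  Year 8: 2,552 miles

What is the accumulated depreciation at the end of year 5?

$626,120

Depreciable base = $1,021,220 − $240,900 = $780,320.
Rate = $780,320 / 19,508 miles = $40 per mile.
Year 1: 4,253 × $40 = $170,120. Book value $851,100.
Year 2: 1,579 × $40 = $63,160. Book value $787,940.
Year 3: 3,006 × $40 = $120,240. Book value $667,700.
Year 4: 1,740 × $40 = $69,600. Book value $598,100.
Year 5: 5,075 × $40 = $203,000. Book value $395,100.
Accumulated through year 5 = $1,021,220 − $395,100 = $626,120.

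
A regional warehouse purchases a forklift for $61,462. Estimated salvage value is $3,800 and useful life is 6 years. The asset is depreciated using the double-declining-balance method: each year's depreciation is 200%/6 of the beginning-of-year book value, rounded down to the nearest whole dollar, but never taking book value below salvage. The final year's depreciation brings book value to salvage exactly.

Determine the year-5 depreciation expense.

Depreciable base = $61,462 − $3,800 = $57,662.
Year 1: ⌊$61,462 × 200%/6⌋ = $20,487. Book value $40,975.
Year 2: ⌊$40,975 × 200%/6⌋ = $13,658. Book value $27,317.
Year 3: ⌊$27,317 × 200%/6⌋ = $9,105. Book value $18,212.
Year 4: ⌊$18,212 × 200%/6⌋ = $6,070. Book value $12,142.
Year 5: ⌊$12,142 × 200%/6⌋ = $4,047. Book value $8,095.

$4,047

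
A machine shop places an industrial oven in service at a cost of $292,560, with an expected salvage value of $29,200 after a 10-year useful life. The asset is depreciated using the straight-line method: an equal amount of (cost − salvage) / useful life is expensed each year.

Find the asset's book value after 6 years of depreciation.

$134,544

Depreciable base = $292,560 − $29,200 = $263,360.
Annual expense = $263,360 / 10 = $26,336.
End of year 1: book value $266,224.
End of year 2: book value $239,888.
End of year 3: book value $213,552.
End of year 4: book value $187,216.
End of year 5: book value $160,880.
End of year 6: book value $134,544.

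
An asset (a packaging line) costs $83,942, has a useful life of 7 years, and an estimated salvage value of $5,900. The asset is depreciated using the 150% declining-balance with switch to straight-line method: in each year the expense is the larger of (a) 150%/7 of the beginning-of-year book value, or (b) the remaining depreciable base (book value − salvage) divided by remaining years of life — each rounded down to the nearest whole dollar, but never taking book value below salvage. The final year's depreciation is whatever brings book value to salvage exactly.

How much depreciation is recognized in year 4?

Depreciable base = $83,942 − $5,900 = $78,042.
Year 1: DB = ⌊$83,942 × 150%/7⌋ = $17,987; SL = ⌊$78,042/7⌋ = $11,148 → take DB $17,987. Book value $65,955.
Year 2: DB = ⌊$65,955 × 150%/7⌋ = $14,133; SL = ⌊$60,055/6⌋ = $10,009 → take DB $14,133. Book value $51,822.
Year 3: DB = ⌊$51,822 × 150%/7⌋ = $11,104; SL = ⌊$45,922/5⌋ = $9,184 → take DB $11,104. Book value $40,718.
Year 4: DB = ⌊$40,718 × 150%/7⌋ = $8,725; SL = ⌊$34,818/4⌋ = $8,704 → take DB $8,725. Book value $31,993.

$8,725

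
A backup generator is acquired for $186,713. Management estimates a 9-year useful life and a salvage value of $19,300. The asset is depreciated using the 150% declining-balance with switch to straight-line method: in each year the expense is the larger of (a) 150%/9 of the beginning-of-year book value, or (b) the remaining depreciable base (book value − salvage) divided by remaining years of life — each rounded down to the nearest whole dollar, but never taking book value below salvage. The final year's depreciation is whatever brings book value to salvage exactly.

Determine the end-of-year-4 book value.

$90,045

Depreciable base = $186,713 − $19,300 = $167,413.
Year 1: DB = ⌊$186,713 × 150%/9⌋ = $31,118; SL = ⌊$167,413/9⌋ = $18,601 → take DB $31,118. Book value $155,595.
Year 2: DB = ⌊$155,595 × 150%/9⌋ = $25,932; SL = ⌊$136,295/8⌋ = $17,036 → take DB $25,932. Book value $129,663.
Year 3: DB = ⌊$129,663 × 150%/9⌋ = $21,610; SL = ⌊$110,363/7⌋ = $15,766 → take DB $21,610. Book value $108,053.
Year 4: DB = ⌊$108,053 × 150%/9⌋ = $18,008; SL = ⌊$88,753/6⌋ = $14,792 → take DB $18,008. Book value $90,045.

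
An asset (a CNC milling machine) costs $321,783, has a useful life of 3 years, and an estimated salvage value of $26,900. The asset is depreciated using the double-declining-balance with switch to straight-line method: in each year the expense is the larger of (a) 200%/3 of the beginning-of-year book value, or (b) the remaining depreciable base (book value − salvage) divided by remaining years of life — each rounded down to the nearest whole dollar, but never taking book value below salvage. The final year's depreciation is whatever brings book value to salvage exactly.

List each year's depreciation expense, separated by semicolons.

Depreciable base = $321,783 − $26,900 = $294,883.
Year 1: DB = ⌊$321,783 × 200%/3⌋ = $214,522; SL = ⌊$294,883/3⌋ = $98,294 → take DB $214,522. Book value $107,261.
Year 2: DB = ⌊$107,261 × 200%/3⌋ = $71,507; SL = ⌊$80,361/2⌋ = $40,180 → take DB $71,507. Book value $35,754.
Year 3 (final): $35,754 − $26,900 = $8,854. Book value $26,900.

$214,522; $71,507; $8,854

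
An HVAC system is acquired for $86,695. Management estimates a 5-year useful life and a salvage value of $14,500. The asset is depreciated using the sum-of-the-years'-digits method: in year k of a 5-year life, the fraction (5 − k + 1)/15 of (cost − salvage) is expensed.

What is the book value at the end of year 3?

Depreciable base = $86,695 − $14,500 = $72,195.
Sum of the years' digits = 5+4+3+2+1 = 15.
Year 1: $72,195 × 5/15 = $24,065. Book value $62,630.
Year 2: $72,195 × 4/15 = $19,252. Book value $43,378.
Year 3: $72,195 × 3/15 = $14,439. Book value $28,939.

$28,939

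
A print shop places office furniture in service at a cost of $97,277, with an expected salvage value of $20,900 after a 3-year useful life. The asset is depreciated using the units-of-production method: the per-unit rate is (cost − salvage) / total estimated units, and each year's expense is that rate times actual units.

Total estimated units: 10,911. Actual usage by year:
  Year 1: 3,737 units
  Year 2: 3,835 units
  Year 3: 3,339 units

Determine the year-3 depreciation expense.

$23,373

Depreciable base = $97,277 − $20,900 = $76,377.
Rate = $76,377 / 10,911 units = $7 per unit.
Year 1: 3,737 × $7 = $26,159. Book value $71,118.
Year 2: 3,835 × $7 = $26,845. Book value $44,273.
Year 3: 3,339 × $7 = $23,373. Book value $20,900.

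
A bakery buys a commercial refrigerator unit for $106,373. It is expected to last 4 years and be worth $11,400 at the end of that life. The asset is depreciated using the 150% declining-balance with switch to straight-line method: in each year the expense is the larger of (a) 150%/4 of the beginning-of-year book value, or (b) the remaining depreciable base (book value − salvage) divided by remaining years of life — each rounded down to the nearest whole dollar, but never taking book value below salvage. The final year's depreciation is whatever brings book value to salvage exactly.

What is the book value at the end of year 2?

$41,553

Depreciable base = $106,373 − $11,400 = $94,973.
Year 1: DB = ⌊$106,373 × 150%/4⌋ = $39,889; SL = ⌊$94,973/4⌋ = $23,743 → take DB $39,889. Book value $66,484.
Year 2: DB = ⌊$66,484 × 150%/4⌋ = $24,931; SL = ⌊$55,084/3⌋ = $18,361 → take DB $24,931. Book value $41,553.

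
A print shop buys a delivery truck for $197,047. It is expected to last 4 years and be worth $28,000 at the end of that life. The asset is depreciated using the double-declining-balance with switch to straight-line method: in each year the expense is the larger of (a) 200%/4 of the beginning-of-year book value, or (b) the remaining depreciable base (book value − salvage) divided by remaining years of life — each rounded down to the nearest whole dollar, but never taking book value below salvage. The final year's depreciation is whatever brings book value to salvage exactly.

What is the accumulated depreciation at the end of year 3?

$169,047

Depreciable base = $197,047 − $28,000 = $169,047.
Year 1: DB = ⌊$197,047 × 200%/4⌋ = $98,523; SL = ⌊$169,047/4⌋ = $42,261 → take DB $98,523. Book value $98,524.
Year 2: DB = ⌊$98,524 × 200%/4⌋ = $49,262; SL = ⌊$70,524/3⌋ = $23,508 → take DB $49,262. Book value $49,262.
Year 3: DB = ⌊$49,262 × 200%/4⌋ = $24,631; SL = ⌊$21,262/2⌋ = $10,631 → take DB $24,631, capped at $21,262. Book value $28,000.
Accumulated through year 3 = $197,047 − $28,000 = $169,047.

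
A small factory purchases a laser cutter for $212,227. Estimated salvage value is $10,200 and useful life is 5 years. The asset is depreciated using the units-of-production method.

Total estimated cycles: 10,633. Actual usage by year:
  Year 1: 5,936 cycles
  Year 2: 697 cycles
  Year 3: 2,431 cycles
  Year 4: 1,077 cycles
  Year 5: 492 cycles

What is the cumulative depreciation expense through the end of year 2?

$126,027

Depreciable base = $212,227 − $10,200 = $202,027.
Rate = $202,027 / 10,633 cycles = $19 per cycle.
Year 1: 5,936 × $19 = $112,784. Book value $99,443.
Year 2: 697 × $19 = $13,243. Book value $86,200.
Accumulated through year 2 = $212,227 − $86,200 = $126,027.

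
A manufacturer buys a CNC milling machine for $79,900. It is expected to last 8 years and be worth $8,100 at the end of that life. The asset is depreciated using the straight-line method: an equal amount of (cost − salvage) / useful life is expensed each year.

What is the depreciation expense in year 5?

$8,975

Depreciable base = $79,900 − $8,100 = $71,800.
Annual expense = $71,800 / 8 = $8,975.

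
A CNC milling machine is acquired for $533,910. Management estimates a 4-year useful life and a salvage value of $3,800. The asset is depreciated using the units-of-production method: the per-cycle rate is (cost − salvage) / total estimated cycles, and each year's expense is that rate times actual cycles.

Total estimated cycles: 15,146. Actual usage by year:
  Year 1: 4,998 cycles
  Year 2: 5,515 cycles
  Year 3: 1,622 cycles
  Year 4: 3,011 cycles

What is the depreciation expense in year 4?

$105,385

Depreciable base = $533,910 − $3,800 = $530,110.
Rate = $530,110 / 15,146 cycles = $35 per cycle.
Year 1: 4,998 × $35 = $174,930. Book value $358,980.
Year 2: 5,515 × $35 = $193,025. Book value $165,955.
Year 3: 1,622 × $35 = $56,770. Book value $109,185.
Year 4: 3,011 × $35 = $105,385. Book value $3,800.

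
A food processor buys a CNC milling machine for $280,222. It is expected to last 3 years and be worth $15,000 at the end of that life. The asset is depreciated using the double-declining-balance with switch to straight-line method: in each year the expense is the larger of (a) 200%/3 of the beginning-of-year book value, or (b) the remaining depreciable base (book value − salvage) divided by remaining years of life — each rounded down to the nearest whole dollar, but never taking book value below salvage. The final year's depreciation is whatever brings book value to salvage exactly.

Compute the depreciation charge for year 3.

Depreciable base = $280,222 − $15,000 = $265,222.
Year 1: DB = ⌊$280,222 × 200%/3⌋ = $186,814; SL = ⌊$265,222/3⌋ = $88,407 → take DB $186,814. Book value $93,408.
Year 2: DB = ⌊$93,408 × 200%/3⌋ = $62,272; SL = ⌊$78,408/2⌋ = $39,204 → take DB $62,272. Book value $31,136.
Year 3 (final): $31,136 − $15,000 = $16,136. Book value $15,000.

$16,136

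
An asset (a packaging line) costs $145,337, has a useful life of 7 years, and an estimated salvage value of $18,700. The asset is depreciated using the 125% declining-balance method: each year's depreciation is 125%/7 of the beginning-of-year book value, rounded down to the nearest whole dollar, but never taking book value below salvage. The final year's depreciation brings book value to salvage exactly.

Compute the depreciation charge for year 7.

Depreciable base = $145,337 − $18,700 = $126,637.
Year 1: ⌊$145,337 × 125%/7⌋ = $25,953. Book value $119,384.
Year 2: ⌊$119,384 × 125%/7⌋ = $21,318. Book value $98,066.
Year 3: ⌊$98,066 × 125%/7⌋ = $17,511. Book value $80,555.
Year 4: ⌊$80,555 × 125%/7⌋ = $14,384. Book value $66,171.
Year 5: ⌊$66,171 × 125%/7⌋ = $11,816. Book value $54,355.
Year 6: ⌊$54,355 × 125%/7⌋ = $9,706. Book value $44,649.
Year 7 (final): $44,649 − $18,700 = $25,949. Book value $18,700.

$25,949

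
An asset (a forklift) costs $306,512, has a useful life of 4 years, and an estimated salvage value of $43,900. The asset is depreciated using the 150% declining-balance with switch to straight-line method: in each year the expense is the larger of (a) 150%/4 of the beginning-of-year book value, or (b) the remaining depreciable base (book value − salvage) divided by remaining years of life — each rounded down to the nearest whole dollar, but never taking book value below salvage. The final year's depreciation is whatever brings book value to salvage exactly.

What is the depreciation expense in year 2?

$71,838

Depreciable base = $306,512 − $43,900 = $262,612.
Year 1: DB = ⌊$306,512 × 150%/4⌋ = $114,942; SL = ⌊$262,612/4⌋ = $65,653 → take DB $114,942. Book value $191,570.
Year 2: DB = ⌊$191,570 × 150%/4⌋ = $71,838; SL = ⌊$147,670/3⌋ = $49,223 → take DB $71,838. Book value $119,732.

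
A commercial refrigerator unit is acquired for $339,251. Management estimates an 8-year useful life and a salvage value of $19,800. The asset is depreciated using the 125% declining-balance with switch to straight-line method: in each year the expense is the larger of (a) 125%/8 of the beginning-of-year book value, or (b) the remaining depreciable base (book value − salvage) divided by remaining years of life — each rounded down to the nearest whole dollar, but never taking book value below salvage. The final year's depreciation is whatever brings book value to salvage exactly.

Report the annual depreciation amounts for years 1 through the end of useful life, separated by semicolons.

$53,007; $44,725; $37,737; $36,796; $36,796; $36,796; $36,797; $36,797

Depreciable base = $339,251 − $19,800 = $319,451.
Year 1: DB = ⌊$339,251 × 125%/8⌋ = $53,007; SL = ⌊$319,451/8⌋ = $39,931 → take DB $53,007. Book value $286,244.
Year 2: DB = ⌊$286,244 × 125%/8⌋ = $44,725; SL = ⌊$266,444/7⌋ = $38,063 → take DB $44,725. Book value $241,519.
Year 3: DB = ⌊$241,519 × 125%/8⌋ = $37,737; SL = ⌊$221,719/6⌋ = $36,953 → take DB $37,737. Book value $203,782.
Year 4: DB = ⌊$203,782 × 125%/8⌋ = $31,840; SL = ⌊$183,982/5⌋ = $36,796 → take SL $36,796. Book value $166,986.
Year 5: DB = ⌊$166,986 × 125%/8⌋ = $26,091; SL = ⌊$147,186/4⌋ = $36,796 → take SL $36,796. Book value $130,190.
Year 6: DB = ⌊$130,190 × 125%/8⌋ = $20,342; SL = ⌊$110,390/3⌋ = $36,796 → take SL $36,796. Book value $93,394.
Year 7: DB = ⌊$93,394 × 125%/8⌋ = $14,592; SL = ⌊$73,594/2⌋ = $36,797 → take SL $36,797. Book value $56,597.
Year 8 (final): $56,597 − $19,800 = $36,797. Book value $19,800.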